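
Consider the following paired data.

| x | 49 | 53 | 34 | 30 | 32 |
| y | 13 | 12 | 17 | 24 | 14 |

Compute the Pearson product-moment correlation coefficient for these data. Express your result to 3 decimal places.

n = 5, Σx = 198, Σy = 80, Σx² = 8290, Σy² = 1374, Σxy = 3019
nΣxy − ΣxΣy = 15095 − 15840 = -745
nΣx² − (Σx)² = 41450 − 39204 = 2246; nΣy² − (Σy)² = 6870 − 6400 = 470
r = -745 / √(2246 × 470) = -745 / 1027.4337 ≈ -0.725

-0.725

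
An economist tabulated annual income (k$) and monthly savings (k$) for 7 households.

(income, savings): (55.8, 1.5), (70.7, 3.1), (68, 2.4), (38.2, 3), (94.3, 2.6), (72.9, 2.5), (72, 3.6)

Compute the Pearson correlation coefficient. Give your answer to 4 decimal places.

n = 7, Σx = 471.9, Σy = 18.7, Σx² = 33586.27, Σy² = 52.59, Σxy = 1267.3
nΣxy − ΣxΣy = 8871.1 − 8824.53 = 46.57
nΣx² − (Σx)² = 235103.89 − 222689.61 = 12414.28; nΣy² − (Σy)² = 368.13 − 349.69 = 18.44
r = 46.57 / √(12414.28 × 18.44) = 46.57 / 478.4551 ≈ 0.0973

0.0973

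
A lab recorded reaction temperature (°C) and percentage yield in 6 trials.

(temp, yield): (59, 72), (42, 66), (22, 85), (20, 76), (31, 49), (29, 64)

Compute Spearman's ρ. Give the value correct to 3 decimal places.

Rank temp: 6, 5, 2, 1, 4, 3
Rank yield: 4, 3, 6, 5, 1, 2
d = rank(temp) − rank(yield): 2, 2, -4, -4, 3, 1; Σd² = 50
ρ = 1 − 6Σd² / [n(n²−1)] = 1 − 6×50 / (6×35) = 1 − 300/210 ≈ -0.429

-0.429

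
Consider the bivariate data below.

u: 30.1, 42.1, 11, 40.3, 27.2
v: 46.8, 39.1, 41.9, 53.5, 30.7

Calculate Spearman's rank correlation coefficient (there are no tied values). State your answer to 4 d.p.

Rank u: 3, 5, 1, 4, 2
Rank v: 4, 2, 3, 5, 1
d = rank(u) − rank(v): -1, 3, -2, -1, 1; Σd² = 16
ρ = 1 − 6Σd² / [n(n²−1)] = 1 − 6×16 / (5×24) = 1 − 96/120 ≈ 0.2000

0.2000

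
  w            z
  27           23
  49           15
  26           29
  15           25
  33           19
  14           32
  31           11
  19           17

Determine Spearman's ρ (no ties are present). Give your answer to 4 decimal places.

-0.7143

Rank w: 5, 8, 4, 2, 7, 1, 6, 3
Rank z: 5, 2, 7, 6, 4, 8, 1, 3
d = rank(w) − rank(z): 0, 6, -3, -4, 3, -7, 5, 0; Σd² = 144
ρ = 1 − 6Σd² / [n(n²−1)] = 1 − 6×144 / (8×63) = 1 − 864/504 ≈ -0.7143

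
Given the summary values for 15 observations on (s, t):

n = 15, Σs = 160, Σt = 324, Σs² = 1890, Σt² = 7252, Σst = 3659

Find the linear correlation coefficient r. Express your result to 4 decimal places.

0.9415

r = (nΣst − ΣsΣt) / √[(nΣs² − (Σs)²)(nΣt² − (Σt)²)]
Numerator: 15×3659 − 160×324 = 3045
Denominator: √[(28350 − 25600)(108780 − 104976)] = √[2750 × 3804] = 3234.3469
r = 3045 / 3234.3469 ≈ 0.9415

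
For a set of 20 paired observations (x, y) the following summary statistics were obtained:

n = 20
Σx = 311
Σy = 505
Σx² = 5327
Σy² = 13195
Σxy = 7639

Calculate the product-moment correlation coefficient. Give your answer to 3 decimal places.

r = (nΣxy − ΣxΣy) / √[(nΣx² − (Σx)²)(nΣy² − (Σy)²)]
Numerator: 20×7639 − 311×505 = -4275
Denominator: √[(106540 − 96721)(263900 − 255025)] = √[9819 × 8875] = 9335.0750
r = -4275 / 9335.0750 ≈ -0.458

-0.458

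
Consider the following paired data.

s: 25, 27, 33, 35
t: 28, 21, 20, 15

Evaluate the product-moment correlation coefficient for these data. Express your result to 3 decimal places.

n = 4, Σs = 120, Σt = 84, Σs² = 3668, Σt² = 1850, Σst = 2452
nΣst − ΣsΣt = 9808 − 10080 = -272
nΣs² − (Σs)² = 14672 − 14400 = 272; nΣt² − (Σt)² = 7400 − 7056 = 344
r = -272 / √(272 × 344) = -272 / 305.8889 ≈ -0.889

-0.889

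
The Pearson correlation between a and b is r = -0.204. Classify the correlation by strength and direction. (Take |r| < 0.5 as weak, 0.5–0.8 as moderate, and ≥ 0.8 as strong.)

r = -0.204 < 0 so the relationship is negative.
|r| = 0.204, which falls in the weak range.

weak negative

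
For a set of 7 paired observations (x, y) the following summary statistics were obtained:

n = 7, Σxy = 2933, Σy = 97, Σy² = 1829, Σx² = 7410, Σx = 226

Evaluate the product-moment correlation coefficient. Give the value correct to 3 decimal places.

-0.847

r = (nΣxy − ΣxΣy) / √[(nΣx² − (Σx)²)(nΣy² − (Σy)²)]
Numerator: 7×2933 − 226×97 = -1391
Denominator: √[(51870 − 51076)(12803 − 9409)] = √[794 × 3394] = 1641.5956
r = -1391 / 1641.5956 ≈ -0.847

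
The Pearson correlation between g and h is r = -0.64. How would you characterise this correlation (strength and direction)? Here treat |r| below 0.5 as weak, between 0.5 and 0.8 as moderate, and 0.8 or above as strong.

moderate negative

r = -0.64 < 0 so the relationship is negative.
|r| = 0.64, which falls in the moderate range.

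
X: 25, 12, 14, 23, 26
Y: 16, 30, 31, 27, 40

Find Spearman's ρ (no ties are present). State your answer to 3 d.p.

0.100

Rank X: 4, 1, 2, 3, 5
Rank Y: 1, 3, 4, 2, 5
d = rank(X) − rank(Y): 3, -2, -2, 1, 0; Σd² = 18
ρ = 1 − 6Σd² / [n(n²−1)] = 1 − 6×18 / (5×24) = 1 − 108/120 ≈ 0.100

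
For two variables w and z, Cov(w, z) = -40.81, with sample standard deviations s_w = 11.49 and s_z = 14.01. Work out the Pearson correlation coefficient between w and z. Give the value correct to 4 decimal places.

r = Cov(w,z) / (s_w · s_z) = -40.81 / (11.49 × 14.01)
  = -40.81 / 160.9749 ≈ -0.2535

-0.2535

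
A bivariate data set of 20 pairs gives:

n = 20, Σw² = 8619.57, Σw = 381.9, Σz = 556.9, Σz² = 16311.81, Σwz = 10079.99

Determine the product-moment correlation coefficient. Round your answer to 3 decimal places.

-0.536

r = (nΣwz − ΣwΣz) / √[(nΣw² − (Σw)²)(nΣz² − (Σz)²)]
Numerator: 20×10079.99 − 381.9×556.9 = -11080.31
Denominator: √[(172391.4 − 145847.61)(326236.2 − 310137.61)] = √[26543.79 × 16098.59] = 20671.6616
r = -11080.31 / 20671.6616 ≈ -0.536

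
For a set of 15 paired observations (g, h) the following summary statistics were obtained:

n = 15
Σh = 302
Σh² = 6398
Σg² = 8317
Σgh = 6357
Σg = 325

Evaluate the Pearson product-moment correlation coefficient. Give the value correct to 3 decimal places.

-0.293

r = (nΣgh − ΣgΣh) / √[(nΣg² − (Σg)²)(nΣh² − (Σh)²)]
Numerator: 15×6357 − 325×302 = -2795
Denominator: √[(124755 − 105625)(95970 − 91204)] = √[19130 × 4766] = 9548.4857
r = -2795 / 9548.4857 ≈ -0.293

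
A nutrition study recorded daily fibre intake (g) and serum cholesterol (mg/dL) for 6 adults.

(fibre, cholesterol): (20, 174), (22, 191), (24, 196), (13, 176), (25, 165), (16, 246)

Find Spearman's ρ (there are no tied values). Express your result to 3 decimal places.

Rank fibre: 3, 4, 5, 1, 6, 2
Rank cholesterol: 2, 4, 5, 3, 1, 6
d = rank(fibre) − rank(cholesterol): 1, 0, 0, -2, 5, -4; Σd² = 46
ρ = 1 − 6Σd² / [n(n²−1)] = 1 − 6×46 / (6×35) = 1 − 276/210 ≈ -0.314

-0.314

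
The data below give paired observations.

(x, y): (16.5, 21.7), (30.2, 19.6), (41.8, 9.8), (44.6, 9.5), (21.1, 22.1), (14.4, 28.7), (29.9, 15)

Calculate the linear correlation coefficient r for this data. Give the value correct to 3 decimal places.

-0.949

n = 7, Σx = 198.5, Σy = 126.4, Σx² = 6467.27, Σy² = 2578.44, Σxy = 3111.4
nΣxy − ΣxΣy = 21779.8 − 25090.4 = -3310.6
nΣx² − (Σx)² = 45270.89 − 39402.25 = 5868.64; nΣy² − (Σy)² = 18049.08 − 15976.96 = 2072.12
r = -3310.6 / √(5868.64 × 2072.12) = -3310.6 / 3487.1946 ≈ -0.949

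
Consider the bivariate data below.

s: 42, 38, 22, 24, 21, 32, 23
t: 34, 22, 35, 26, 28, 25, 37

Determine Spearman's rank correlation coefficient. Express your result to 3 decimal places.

Rank s: 7, 6, 2, 4, 1, 5, 3
Rank t: 5, 1, 6, 3, 4, 2, 7
d = rank(s) − rank(t): 2, 5, -4, 1, -3, 3, -4; Σd² = 80
ρ = 1 − 6Σd² / [n(n²−1)] = 1 − 6×80 / (7×48) = 1 − 480/336 ≈ -0.429

-0.429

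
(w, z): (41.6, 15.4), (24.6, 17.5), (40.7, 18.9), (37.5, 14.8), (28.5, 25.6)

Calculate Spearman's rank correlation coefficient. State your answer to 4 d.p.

-0.3000

Rank w: 5, 1, 4, 3, 2
Rank z: 2, 3, 4, 1, 5
d = rank(w) − rank(z): 3, -2, 0, 2, -3; Σd² = 26
ρ = 1 − 6Σd² / [n(n²−1)] = 1 − 6×26 / (5×24) = 1 − 156/120 ≈ -0.3000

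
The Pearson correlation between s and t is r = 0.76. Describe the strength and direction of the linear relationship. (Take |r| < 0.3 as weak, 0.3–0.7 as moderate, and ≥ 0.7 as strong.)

strong positive

r = 0.76 > 0 so the relationship is positive.
|r| = 0.76, which falls in the strong range.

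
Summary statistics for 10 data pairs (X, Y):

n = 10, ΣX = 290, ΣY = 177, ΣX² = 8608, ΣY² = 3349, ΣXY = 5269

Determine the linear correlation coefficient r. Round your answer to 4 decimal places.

r = (nΣXY − ΣXΣY) / √[(nΣX² − (ΣX)²)(nΣY² − (ΣY)²)]
Numerator: 10×5269 − 290×177 = 1360
Denominator: √[(86080 − 84100)(33490 − 31329)] = √[1980 × 2161] = 2068.5212
r = 1360 / 2068.5212 ≈ 0.6575

0.6575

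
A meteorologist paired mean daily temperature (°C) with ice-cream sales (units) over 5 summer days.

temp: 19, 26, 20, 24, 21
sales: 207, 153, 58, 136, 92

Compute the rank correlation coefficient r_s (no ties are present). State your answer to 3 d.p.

Rank temp: 1, 5, 2, 4, 3
Rank sales: 5, 4, 1, 3, 2
d = rank(temp) − rank(sales): -4, 1, 1, 1, 1; Σd² = 20
ρ = 1 − 6Σd² / [n(n²−1)] = 1 − 6×20 / (5×24) = 1 − 120/120 ≈ 0.000

0.000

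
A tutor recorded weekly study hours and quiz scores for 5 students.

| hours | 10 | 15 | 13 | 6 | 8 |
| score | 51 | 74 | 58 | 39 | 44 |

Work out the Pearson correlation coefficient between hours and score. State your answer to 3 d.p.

n = 5, Σx = 52, Σy = 266, Σx² = 594, Σy² = 14898, Σxy = 2960
nΣxy − ΣxΣy = 14800 − 13832 = 968
nΣx² − (Σx)² = 2970 − 2704 = 266; nΣy² − (Σy)² = 74490 − 70756 = 3734
r = 968 / √(266 × 3734) = 968 / 996.6163 ≈ 0.971

0.971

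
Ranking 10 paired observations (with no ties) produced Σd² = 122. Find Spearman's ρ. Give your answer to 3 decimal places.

ρ = 1 − 6Σd² / [n(n²−1)] = 1 − 6×122 / (10×99)
  = 1 − 732/990 = 1 − 0.7394 ≈ 0.261

0.261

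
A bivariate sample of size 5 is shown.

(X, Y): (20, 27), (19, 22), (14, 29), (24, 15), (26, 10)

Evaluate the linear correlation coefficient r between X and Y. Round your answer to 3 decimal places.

-0.920

n = 5, ΣX = 103, ΣY = 103, ΣX² = 2209, ΣY² = 2379, ΣXY = 1984
nΣXY − ΣXΣY = 9920 − 10609 = -689
nΣX² − (ΣX)² = 11045 − 10609 = 436; nΣY² − (ΣY)² = 11895 − 10609 = 1286
r = -689 / √(436 × 1286) = -689 / 748.7964 ≈ -0.920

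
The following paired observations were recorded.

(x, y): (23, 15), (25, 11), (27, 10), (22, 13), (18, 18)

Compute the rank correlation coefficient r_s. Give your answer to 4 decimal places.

-0.9000

Rank x: 3, 4, 5, 2, 1
Rank y: 4, 2, 1, 3, 5
d = rank(x) − rank(y): -1, 2, 4, -1, -4; Σd² = 38
ρ = 1 − 6Σd² / [n(n²−1)] = 1 − 6×38 / (5×24) = 1 − 228/120 ≈ -0.9000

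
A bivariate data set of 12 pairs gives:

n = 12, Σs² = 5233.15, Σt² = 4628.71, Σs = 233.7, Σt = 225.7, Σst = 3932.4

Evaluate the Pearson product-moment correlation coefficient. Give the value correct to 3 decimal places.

r = (nΣst − ΣsΣt) / √[(nΣs² − (Σs)²)(nΣt² − (Σt)²)]
Numerator: 12×3932.4 − 233.7×225.7 = -5557.29
Denominator: √[(62797.8 − 54615.69)(55544.52 − 50940.49)] = √[8182.11 × 4604.03] = 6137.6445
r = -5557.29 / 6137.6445 ≈ -0.905

-0.905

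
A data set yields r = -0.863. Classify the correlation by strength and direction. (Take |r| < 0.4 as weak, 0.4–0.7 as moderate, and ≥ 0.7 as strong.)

strong negative

r = -0.863 < 0 so the relationship is negative.
|r| = 0.863, which falls in the strong range.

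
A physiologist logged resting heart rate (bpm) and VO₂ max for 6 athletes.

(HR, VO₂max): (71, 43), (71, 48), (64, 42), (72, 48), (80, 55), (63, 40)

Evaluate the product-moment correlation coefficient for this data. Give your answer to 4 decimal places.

0.9398

n = 6, Σx = 421, Σy = 276, Σx² = 29731, Σy² = 12846, Σxy = 19525
nΣxy − ΣxΣy = 117150 − 116196 = 954
nΣx² − (Σx)² = 178386 − 177241 = 1145; nΣy² − (Σy)² = 77076 − 76176 = 900
r = 954 / √(1145 × 900) = 954 / 1015.1355 ≈ 0.9398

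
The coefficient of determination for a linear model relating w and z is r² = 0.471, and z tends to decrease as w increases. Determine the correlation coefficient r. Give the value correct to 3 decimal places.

|r| = √0.471 = 0.686
The association is negative, so r = −0.686.

-0.686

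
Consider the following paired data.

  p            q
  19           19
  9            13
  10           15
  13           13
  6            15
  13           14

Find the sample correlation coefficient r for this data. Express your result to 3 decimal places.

0.617

n = 6, Σp = 70, Σq = 89, Σp² = 916, Σq² = 1345, Σpq = 1069
nΣpq − ΣpΣq = 6414 − 6230 = 184
nΣp² − (Σp)² = 5496 − 4900 = 596; nΣq² − (Σq)² = 8070 − 7921 = 149
r = 184 / √(596 × 149) = 184 / 298.0000 ≈ 0.617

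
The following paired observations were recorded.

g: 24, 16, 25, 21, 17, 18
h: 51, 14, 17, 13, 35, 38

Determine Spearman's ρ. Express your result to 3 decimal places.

Rank g: 5, 1, 6, 4, 2, 3
Rank h: 6, 2, 3, 1, 4, 5
d = rank(g) − rank(h): -1, -1, 3, 3, -2, -2; Σd² = 28
ρ = 1 − 6Σd² / [n(n²−1)] = 1 − 6×28 / (6×35) = 1 − 168/210 ≈ 0.200

0.200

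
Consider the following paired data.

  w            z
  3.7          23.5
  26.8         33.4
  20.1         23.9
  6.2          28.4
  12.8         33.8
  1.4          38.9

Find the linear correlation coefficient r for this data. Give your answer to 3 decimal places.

-0.088

n = 6, Σw = 71, Σz = 181.9, Σw² = 1340.18, Σz² = 5701.23, Σwz = 2125.64
nΣwz − ΣwΣz = 12753.84 − 12914.9 = -161.06
nΣw² − (Σw)² = 8041.08 − 5041 = 3000.08; nΣz² − (Σz)² = 34207.38 − 33087.61 = 1119.77
r = -161.06 / √(3000.08 × 1119.77) = -161.06 / 1832.8665 ≈ -0.088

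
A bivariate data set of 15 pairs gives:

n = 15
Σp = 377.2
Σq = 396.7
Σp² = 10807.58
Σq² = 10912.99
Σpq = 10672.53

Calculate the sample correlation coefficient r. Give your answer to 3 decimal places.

r = (nΣpq − ΣpΣq) / √[(nΣp² − (Σp)²)(nΣq² − (Σq)²)]
Numerator: 15×10672.53 − 377.2×396.7 = 10452.71
Denominator: √[(162113.7 − 142279.84)(163694.85 − 157370.89)] = √[19833.86 × 6323.96] = 11199.4883
r = 10452.71 / 11199.4883 ≈ 0.933

0.933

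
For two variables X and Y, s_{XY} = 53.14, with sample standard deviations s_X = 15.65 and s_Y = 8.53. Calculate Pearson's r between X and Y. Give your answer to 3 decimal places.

r = Cov(X,Y) / (s_X · s_Y) = 53.14 / (15.65 × 8.53)
  = 53.14 / 133.4945 ≈ 0.398

0.398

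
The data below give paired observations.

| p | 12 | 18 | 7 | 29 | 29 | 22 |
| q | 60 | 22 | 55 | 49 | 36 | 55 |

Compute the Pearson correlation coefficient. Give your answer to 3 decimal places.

-0.348

n = 6, Σp = 117, Σq = 277, Σp² = 2683, Σq² = 13831, Σpq = 5176
nΣpq − ΣpΣq = 31056 − 32409 = -1353
nΣp² − (Σp)² = 16098 − 13689 = 2409; nΣq² − (Σq)² = 82986 − 76729 = 6257
r = -1353 / √(2409 × 6257) = -1353 / 3882.4107 ≈ -0.348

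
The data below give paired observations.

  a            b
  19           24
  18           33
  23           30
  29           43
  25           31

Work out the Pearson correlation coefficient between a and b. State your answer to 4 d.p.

n = 5, Σa = 114, Σb = 161, Σa² = 2680, Σb² = 5375, Σab = 3762
nΣab − ΣaΣb = 18810 − 18354 = 456
nΣa² − (Σa)² = 13400 − 12996 = 404; nΣb² − (Σb)² = 26875 − 25921 = 954
r = 456 / √(404 × 954) = 456 / 620.8188 ≈ 0.7345

0.7345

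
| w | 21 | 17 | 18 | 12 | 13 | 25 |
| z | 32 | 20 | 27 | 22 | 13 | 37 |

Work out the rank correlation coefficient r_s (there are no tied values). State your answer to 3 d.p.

Rank w: 5, 3, 4, 1, 2, 6
Rank z: 5, 2, 4, 3, 1, 6
d = rank(w) − rank(z): 0, 1, 0, -2, 1, 0; Σd² = 6
ρ = 1 − 6Σd² / [n(n²−1)] = 1 − 6×6 / (6×35) = 1 − 36/210 ≈ 0.829

0.829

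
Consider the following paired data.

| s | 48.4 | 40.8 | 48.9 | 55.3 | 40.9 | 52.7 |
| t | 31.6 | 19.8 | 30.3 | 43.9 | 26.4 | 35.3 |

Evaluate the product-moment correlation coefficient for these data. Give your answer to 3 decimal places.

0.935

n = 6, Σs = 287, Σt = 187.3, Σs² = 13906.6, Σt² = 6178.95, Σst = 9186.69
nΣst − ΣsΣt = 55120.14 − 53755.1 = 1365.04
nΣs² − (Σs)² = 83439.6 − 82369 = 1070.6; nΣt² − (Σt)² = 37073.7 − 35081.29 = 1992.41
r = 1365.04 / √(1070.6 × 1992.41) = 1365.04 / 1460.5048 ≈ 0.935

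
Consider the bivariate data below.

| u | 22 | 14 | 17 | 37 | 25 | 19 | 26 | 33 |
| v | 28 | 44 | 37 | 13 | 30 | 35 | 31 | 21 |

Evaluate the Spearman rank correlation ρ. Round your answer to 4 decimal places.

-0.9048

Rank u: 4, 1, 2, 8, 5, 3, 6, 7
Rank v: 3, 8, 7, 1, 4, 6, 5, 2
d = rank(u) − rank(v): 1, -7, -5, 7, 1, -3, 1, 5; Σd² = 160
ρ = 1 − 6Σd² / [n(n²−1)] = 1 − 6×160 / (8×63) = 1 − 960/504 ≈ -0.9048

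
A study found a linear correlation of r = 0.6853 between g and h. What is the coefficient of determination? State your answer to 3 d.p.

r² = (0.6853)² = 0.470

0.470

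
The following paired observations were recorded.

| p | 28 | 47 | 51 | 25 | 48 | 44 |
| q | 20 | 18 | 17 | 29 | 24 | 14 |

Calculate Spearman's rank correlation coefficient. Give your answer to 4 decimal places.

Rank p: 2, 4, 6, 1, 5, 3
Rank q: 4, 3, 2, 6, 5, 1
d = rank(p) − rank(q): -2, 1, 4, -5, 0, 2; Σd² = 50
ρ = 1 − 6Σd² / [n(n²−1)] = 1 − 6×50 / (6×35) = 1 − 300/210 ≈ -0.4286

-0.4286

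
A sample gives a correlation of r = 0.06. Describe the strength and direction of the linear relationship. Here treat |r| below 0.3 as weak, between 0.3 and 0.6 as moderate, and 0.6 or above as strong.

weak positive

r = 0.06 > 0 so the relationship is positive.
|r| = 0.06, which falls in the weak range.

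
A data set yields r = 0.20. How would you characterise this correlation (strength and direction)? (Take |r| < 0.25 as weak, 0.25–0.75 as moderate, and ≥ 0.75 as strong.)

r = 0.20 > 0 so the relationship is positive.
|r| = 0.20, which falls in the weak range.

weak positive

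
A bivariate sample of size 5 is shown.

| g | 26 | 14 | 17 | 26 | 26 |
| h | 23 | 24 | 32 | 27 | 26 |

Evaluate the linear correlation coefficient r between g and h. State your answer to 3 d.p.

n = 5, Σg = 109, Σh = 132, Σg² = 2513, Σh² = 3534, Σgh = 2856
nΣgh − ΣgΣh = 14280 − 14388 = -108
nΣg² − (Σg)² = 12565 − 11881 = 684; nΣh² − (Σh)² = 17670 − 17424 = 246
r = -108 / √(684 × 246) = -108 / 410.2000 ≈ -0.263

-0.263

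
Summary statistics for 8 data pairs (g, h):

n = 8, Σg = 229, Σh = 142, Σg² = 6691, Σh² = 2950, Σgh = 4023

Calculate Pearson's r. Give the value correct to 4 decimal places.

r = (nΣgh − ΣgΣh) / √[(nΣg² − (Σg)²)(nΣh² − (Σh)²)]
Numerator: 8×4023 − 229×142 = -334
Denominator: √[(53528 − 52441)(23600 − 20164)] = √[1087 × 3436] = 1932.5972
r = -334 / 1932.5972 ≈ -0.1728

-0.1728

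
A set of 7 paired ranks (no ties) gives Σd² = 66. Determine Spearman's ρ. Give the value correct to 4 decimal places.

ρ = 1 − 6Σd² / [n(n²−1)] = 1 − 6×66 / (7×48)
  = 1 − 396/336 = 1 − 1.17857 ≈ -0.1786

-0.1786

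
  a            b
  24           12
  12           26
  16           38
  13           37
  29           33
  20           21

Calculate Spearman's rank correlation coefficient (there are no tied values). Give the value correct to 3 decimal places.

-0.314

Rank a: 5, 1, 3, 2, 6, 4
Rank b: 1, 3, 6, 5, 4, 2
d = rank(a) − rank(b): 4, -2, -3, -3, 2, 2; Σd² = 46
ρ = 1 − 6Σd² / [n(n²−1)] = 1 − 6×46 / (6×35) = 1 − 276/210 ≈ -0.314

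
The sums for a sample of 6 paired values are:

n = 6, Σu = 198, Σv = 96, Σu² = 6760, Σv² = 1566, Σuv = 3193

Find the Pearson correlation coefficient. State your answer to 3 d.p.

r = (nΣuv − ΣuΣv) / √[(nΣu² − (Σu)²)(nΣv² − (Σv)²)]
Numerator: 6×3193 − 198×96 = 150
Denominator: √[(40560 − 39204)(9396 − 9216)] = √[1356 × 180] = 494.0445
r = 150 / 494.0445 ≈ 0.304

0.304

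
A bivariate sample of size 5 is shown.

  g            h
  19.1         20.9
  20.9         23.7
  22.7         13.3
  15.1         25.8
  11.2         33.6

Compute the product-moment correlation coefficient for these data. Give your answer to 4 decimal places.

-0.9162

n = 5, Σg = 89, Σh = 117.3, Σg² = 1670.36, Σh² = 2969.99, Σgh = 1962.33
nΣgh − ΣgΣh = 9811.65 − 10439.7 = -628.05
nΣg² − (Σg)² = 8351.8 − 7921 = 430.8; nΣh² − (Σh)² = 14849.95 − 13759.29 = 1090.66
r = -628.05 / √(430.8 × 1090.66) = -628.05 / 685.4607 ≈ -0.9162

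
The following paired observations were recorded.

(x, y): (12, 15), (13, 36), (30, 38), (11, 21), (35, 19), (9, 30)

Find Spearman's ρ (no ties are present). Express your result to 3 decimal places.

0.086

Rank x: 3, 4, 5, 2, 6, 1
Rank y: 1, 5, 6, 3, 2, 4
d = rank(x) − rank(y): 2, -1, -1, -1, 4, -3; Σd² = 32
ρ = 1 − 6Σd² / [n(n²−1)] = 1 − 6×32 / (6×35) = 1 − 192/210 ≈ 0.086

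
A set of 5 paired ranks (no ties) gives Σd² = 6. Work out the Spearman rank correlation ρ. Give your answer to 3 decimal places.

ρ = 1 − 6Σd² / [n(n²−1)] = 1 − 6×6 / (5×24)
  = 1 − 36/120 = 1 − 0.3000 ≈ 0.700

0.700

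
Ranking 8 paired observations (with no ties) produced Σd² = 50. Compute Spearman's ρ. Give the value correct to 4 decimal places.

0.4048

ρ = 1 − 6Σd² / [n(n²−1)] = 1 − 6×50 / (8×63)
  = 1 − 300/504 = 1 − 0.59524 ≈ 0.4048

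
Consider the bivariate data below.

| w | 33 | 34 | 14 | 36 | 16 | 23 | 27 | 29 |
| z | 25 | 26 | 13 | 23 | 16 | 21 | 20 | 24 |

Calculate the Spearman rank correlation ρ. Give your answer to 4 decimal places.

0.8333

Rank w: 6, 7, 1, 8, 2, 3, 4, 5
Rank z: 7, 8, 1, 5, 2, 4, 3, 6
d = rank(w) − rank(z): -1, -1, 0, 3, 0, -1, 1, -1; Σd² = 14
ρ = 1 − 6Σd² / [n(n²−1)] = 1 − 6×14 / (8×63) = 1 − 84/504 ≈ 0.8333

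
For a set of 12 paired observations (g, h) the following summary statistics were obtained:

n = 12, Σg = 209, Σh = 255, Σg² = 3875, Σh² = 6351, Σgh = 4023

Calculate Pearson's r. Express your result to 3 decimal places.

r = (nΣgh − ΣgΣh) / √[(nΣg² − (Σg)²)(nΣh² − (Σh)²)]
Numerator: 12×4023 − 209×255 = -5019
Denominator: √[(46500 − 43681)(76212 − 65025)] = √[2819 × 11187] = 5615.7059
r = -5019 / 5615.7059 ≈ -0.894

-0.894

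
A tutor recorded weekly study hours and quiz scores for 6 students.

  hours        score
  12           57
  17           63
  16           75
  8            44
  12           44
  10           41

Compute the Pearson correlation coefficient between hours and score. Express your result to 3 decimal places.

0.843

n = 6, Σx = 75, Σy = 324, Σx² = 997, Σy² = 18396, Σxy = 4245
nΣxy − ΣxΣy = 25470 − 24300 = 1170
nΣx² − (Σx)² = 5982 − 5625 = 357; nΣy² − (Σy)² = 110376 − 104976 = 5400
r = 1170 / √(357 × 5400) = 1170 / 1388.4524 ≈ 0.843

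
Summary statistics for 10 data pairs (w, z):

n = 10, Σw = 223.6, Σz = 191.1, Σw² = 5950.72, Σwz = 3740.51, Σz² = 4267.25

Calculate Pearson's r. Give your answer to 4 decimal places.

r = (nΣwz − ΣwΣz) / √[(nΣw² − (Σw)²)(nΣz² − (Σz)²)]
Numerator: 10×3740.51 − 223.6×191.1 = -5324.86
Denominator: √[(59507.2 − 49996.96)(42672.5 − 36519.21)] = √[9510.24 × 6153.29] = 7649.7885
r = -5324.86 / 7649.7885 ≈ -0.6961

-0.6961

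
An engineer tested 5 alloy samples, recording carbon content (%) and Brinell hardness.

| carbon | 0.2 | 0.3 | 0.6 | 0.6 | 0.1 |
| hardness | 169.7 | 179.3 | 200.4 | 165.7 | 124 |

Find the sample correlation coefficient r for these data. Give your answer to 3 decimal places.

n = 5, Σx = 1.8, Σy = 839.1, Σx² = 0.86, Σy² = 143939.23, Σxy = 319.79
nΣxy − ΣxΣy = 1598.95 − 1510.38 = 88.57
nΣx² − (Σx)² = 4.3 − 3.24 = 1.06; nΣy² − (Σy)² = 719696.15 − 704088.81 = 15607.34
r = 88.57 / √(1.06 × 15607.34) = 88.57 / 128.6226 ≈ 0.689

0.689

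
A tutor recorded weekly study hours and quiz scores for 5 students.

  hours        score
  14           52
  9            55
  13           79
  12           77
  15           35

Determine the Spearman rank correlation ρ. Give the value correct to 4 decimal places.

-0.6000

Rank hours: 4, 1, 3, 2, 5
Rank score: 2, 3, 5, 4, 1
d = rank(hours) − rank(score): 2, -2, -2, -2, 4; Σd² = 32
ρ = 1 − 6Σd² / [n(n²−1)] = 1 − 6×32 / (5×24) = 1 − 192/120 ≈ -0.6000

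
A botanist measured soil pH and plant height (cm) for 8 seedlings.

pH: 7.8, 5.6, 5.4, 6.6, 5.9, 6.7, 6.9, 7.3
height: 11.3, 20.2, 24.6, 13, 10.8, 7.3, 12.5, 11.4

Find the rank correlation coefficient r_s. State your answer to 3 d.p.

Rank pH: 8, 2, 1, 4, 3, 5, 6, 7
Rank height: 3, 7, 8, 6, 2, 1, 5, 4
d = rank(pH) − rank(height): 5, -5, -7, -2, 1, 4, 1, 3; Σd² = 130
ρ = 1 − 6Σd² / [n(n²−1)] = 1 − 6×130 / (8×63) = 1 − 780/504 ≈ -0.548

-0.548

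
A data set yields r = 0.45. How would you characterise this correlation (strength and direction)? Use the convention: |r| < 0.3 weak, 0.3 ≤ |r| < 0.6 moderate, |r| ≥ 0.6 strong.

moderate positive

r = 0.45 > 0 so the relationship is positive.
|r| = 0.45, which falls in the moderate range.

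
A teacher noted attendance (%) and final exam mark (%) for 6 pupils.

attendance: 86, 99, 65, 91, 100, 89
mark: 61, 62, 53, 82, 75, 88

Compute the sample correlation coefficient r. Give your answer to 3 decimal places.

0.502

n = 6, Σx = 530, Σy = 421, Σx² = 47624, Σy² = 30467, Σxy = 37623
nΣxy − ΣxΣy = 225738 − 223130 = 2608
nΣx² − (Σx)² = 285744 − 280900 = 4844; nΣy² − (Σy)² = 182802 − 177241 = 5561
r = 2608 / √(4844 × 5561) = 2608 / 5190.1333 ≈ 0.502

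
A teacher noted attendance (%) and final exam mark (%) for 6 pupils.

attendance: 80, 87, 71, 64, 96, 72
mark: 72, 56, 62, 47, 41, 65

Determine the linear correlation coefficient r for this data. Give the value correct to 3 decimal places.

n = 6, Σx = 470, Σy = 343, Σx² = 37506, Σy² = 20279, Σxy = 26658
nΣxy − ΣxΣy = 159948 − 161210 = -1262
nΣx² − (Σx)² = 225036 − 220900 = 4136; nΣy² − (Σy)² = 121674 − 117649 = 4025
r = -1262 / √(4136 × 4025) = -1262 / 4080.1225 ≈ -0.309

-0.309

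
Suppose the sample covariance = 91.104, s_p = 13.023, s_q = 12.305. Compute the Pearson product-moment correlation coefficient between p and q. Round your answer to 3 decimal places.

r = Cov(p,q) / (s_p · s_q) = 91.104 / (13.023 × 12.305)
  = 91.104 / 160.2480 ≈ 0.569

0.569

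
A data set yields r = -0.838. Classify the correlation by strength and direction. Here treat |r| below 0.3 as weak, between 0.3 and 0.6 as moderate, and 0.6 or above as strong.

r = -0.838 < 0 so the relationship is negative.
|r| = 0.838, which falls in the strong range.

strong negative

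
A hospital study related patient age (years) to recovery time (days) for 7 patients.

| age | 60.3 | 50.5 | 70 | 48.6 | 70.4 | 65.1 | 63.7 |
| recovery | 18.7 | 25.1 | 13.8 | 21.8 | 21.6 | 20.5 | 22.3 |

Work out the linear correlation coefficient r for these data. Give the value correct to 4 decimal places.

-0.5831

n = 7, Σx = 428.6, Σy = 143.8, Σx² = 26700.16, Σy² = 3029.48, Σxy = 8696.34
nΣxy − ΣxΣy = 60874.38 − 61632.68 = -758.3
nΣx² − (Σx)² = 186901.12 − 183697.96 = 3203.16; nΣy² − (Σy)² = 21206.36 − 20678.44 = 527.92
r = -758.3 / √(3203.16 × 527.92) = -758.3 / 1300.3893 ≈ -0.5831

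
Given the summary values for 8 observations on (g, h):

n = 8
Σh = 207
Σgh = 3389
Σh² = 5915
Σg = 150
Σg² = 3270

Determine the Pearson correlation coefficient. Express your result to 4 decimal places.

r = (nΣgh − ΣgΣh) / √[(nΣg² − (Σg)²)(nΣh² − (Σh)²)]
Numerator: 8×3389 − 150×207 = -3938
Denominator: √[(26160 − 22500)(47320 − 42849)] = √[3660 × 4471] = 4045.2268
r = -3938 / 4045.2268 ≈ -0.9735

-0.9735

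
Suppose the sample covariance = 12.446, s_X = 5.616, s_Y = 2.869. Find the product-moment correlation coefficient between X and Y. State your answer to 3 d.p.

0.772

r = Cov(X,Y) / (s_X · s_Y) = 12.446 / (5.616 × 2.869)
  = 12.446 / 16.1123 ≈ 0.772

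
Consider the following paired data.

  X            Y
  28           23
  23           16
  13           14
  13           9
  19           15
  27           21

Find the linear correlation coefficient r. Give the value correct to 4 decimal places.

0.9212

n = 6, ΣX = 123, ΣY = 98, ΣX² = 2741, ΣY² = 1728, ΣXY = 2163
nΣXY − ΣXΣY = 12978 − 12054 = 924
nΣX² − (ΣX)² = 16446 − 15129 = 1317; nΣY² − (ΣY)² = 10368 − 9604 = 764
r = 924 / √(1317 × 764) = 924 / 1003.0892 ≈ 0.9212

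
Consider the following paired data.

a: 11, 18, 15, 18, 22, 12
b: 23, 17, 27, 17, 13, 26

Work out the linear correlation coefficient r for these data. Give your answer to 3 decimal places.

n = 6, Σa = 96, Σb = 123, Σa² = 1622, Σb² = 2681, Σab = 1868
nΣab − ΣaΣb = 11208 − 11808 = -600
nΣa² − (Σa)² = 9732 − 9216 = 516; nΣb² − (Σb)² = 16086 − 15129 = 957
r = -600 / √(516 × 957) = -600 / 702.7176 ≈ -0.854

-0.854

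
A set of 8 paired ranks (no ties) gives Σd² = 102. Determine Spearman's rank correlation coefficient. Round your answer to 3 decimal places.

ρ = 1 − 6Σd² / [n(n²−1)] = 1 − 6×102 / (8×63)
  = 1 − 612/504 = 1 − 1.2143 ≈ -0.214

-0.214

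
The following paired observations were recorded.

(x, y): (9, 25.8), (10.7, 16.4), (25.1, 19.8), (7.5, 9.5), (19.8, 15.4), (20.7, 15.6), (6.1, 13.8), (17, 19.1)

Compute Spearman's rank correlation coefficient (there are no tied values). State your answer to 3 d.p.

0.429

Rank x: 3, 4, 8, 2, 6, 7, 1, 5
Rank y: 8, 5, 7, 1, 3, 4, 2, 6
d = rank(x) − rank(y): -5, -1, 1, 1, 3, 3, -1, -1; Σd² = 48
ρ = 1 − 6Σd² / [n(n²−1)] = 1 − 6×48 / (8×63) = 1 − 288/504 ≈ 0.429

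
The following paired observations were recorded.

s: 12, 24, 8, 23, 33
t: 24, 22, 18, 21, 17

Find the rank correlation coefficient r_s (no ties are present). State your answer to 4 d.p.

Rank s: 2, 4, 1, 3, 5
Rank t: 5, 4, 2, 3, 1
d = rank(s) − rank(t): -3, 0, -1, 0, 4; Σd² = 26
ρ = 1 − 6Σd² / [n(n²−1)] = 1 − 6×26 / (5×24) = 1 − 156/120 ≈ -0.3000

-0.3000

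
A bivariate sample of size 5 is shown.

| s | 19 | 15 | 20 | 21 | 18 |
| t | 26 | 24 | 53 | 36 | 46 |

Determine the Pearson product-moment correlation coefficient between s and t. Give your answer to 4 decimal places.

n = 5, Σs = 93, Σt = 185, Σs² = 1751, Σt² = 7473, Σst = 3498
nΣst − ΣsΣt = 17490 − 17205 = 285
nΣs² − (Σs)² = 8755 − 8649 = 106; nΣt² − (Σt)² = 37365 − 34225 = 3140
r = 285 / √(106 × 3140) = 285 / 576.9229 ≈ 0.4940

0.4940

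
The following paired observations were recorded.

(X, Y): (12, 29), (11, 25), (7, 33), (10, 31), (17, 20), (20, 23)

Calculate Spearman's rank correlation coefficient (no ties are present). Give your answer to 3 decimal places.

Rank X: 4, 3, 1, 2, 5, 6
Rank Y: 4, 3, 6, 5, 1, 2
d = rank(X) − rank(Y): 0, 0, -5, -3, 4, 4; Σd² = 66
ρ = 1 − 6Σd² / [n(n²−1)] = 1 − 6×66 / (6×35) = 1 − 396/210 ≈ -0.886

-0.886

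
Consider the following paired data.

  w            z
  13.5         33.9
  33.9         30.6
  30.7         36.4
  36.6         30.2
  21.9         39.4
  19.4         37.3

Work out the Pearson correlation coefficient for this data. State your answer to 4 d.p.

n = 6, Σw = 156, Σz = 207.8, Σw² = 4469.48, Σz² = 7266.22, Σwz = 5304.27
nΣwz − ΣwΣz = 31825.62 − 32416.8 = -591.18
nΣw² − (Σw)² = 26816.88 − 24336 = 2480.88; nΣz² − (Σz)² = 43597.32 − 43180.84 = 416.48
r = -591.18 / √(2480.88 × 416.48) = -591.18 / 1016.4826 ≈ -0.5816

-0.5816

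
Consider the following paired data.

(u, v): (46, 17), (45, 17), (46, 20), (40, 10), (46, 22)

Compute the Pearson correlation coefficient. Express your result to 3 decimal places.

0.915

n = 5, Σu = 223, Σv = 86, Σu² = 9973, Σv² = 1562, Σuv = 3879
nΣuv − ΣuΣv = 19395 − 19178 = 217
nΣu² − (Σu)² = 49865 − 49729 = 136; nΣv² − (Σv)² = 7810 − 7396 = 414
r = 217 / √(136 × 414) = 217 / 237.2846 ≈ 0.915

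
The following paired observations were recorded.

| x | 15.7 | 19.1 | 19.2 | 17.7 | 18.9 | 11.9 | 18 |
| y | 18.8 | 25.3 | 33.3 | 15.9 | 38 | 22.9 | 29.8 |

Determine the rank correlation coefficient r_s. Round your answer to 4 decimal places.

Rank x: 2, 6, 7, 3, 5, 1, 4
Rank y: 2, 4, 6, 1, 7, 3, 5
d = rank(x) − rank(y): 0, 2, 1, 2, -2, -2, -1; Σd² = 18
ρ = 1 − 6Σd² / [n(n²−1)] = 1 − 6×18 / (7×48) = 1 − 108/336 ≈ 0.6786

0.6786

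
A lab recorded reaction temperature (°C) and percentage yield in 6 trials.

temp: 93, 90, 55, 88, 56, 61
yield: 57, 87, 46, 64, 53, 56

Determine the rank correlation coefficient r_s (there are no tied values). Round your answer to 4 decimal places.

Rank temp: 6, 5, 1, 4, 2, 3
Rank yield: 4, 6, 1, 5, 2, 3
d = rank(temp) − rank(yield): 2, -1, 0, -1, 0, 0; Σd² = 6
ρ = 1 − 6Σd² / [n(n²−1)] = 1 − 6×6 / (6×35) = 1 − 36/210 ≈ 0.8286

0.8286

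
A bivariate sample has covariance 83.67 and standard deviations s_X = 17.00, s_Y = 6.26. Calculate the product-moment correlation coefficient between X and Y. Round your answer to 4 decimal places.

r = Cov(X,Y) / (s_X · s_Y) = 83.67 / (17.00 × 6.26)
  = 83.67 / 106.4200 ≈ 0.7862

0.7862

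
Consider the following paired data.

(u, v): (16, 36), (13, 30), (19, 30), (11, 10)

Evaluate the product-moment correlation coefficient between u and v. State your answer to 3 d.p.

0.692

n = 4, Σu = 59, Σv = 106, Σu² = 907, Σv² = 3196, Σuv = 1646
nΣuv − ΣuΣv = 6584 − 6254 = 330
nΣu² − (Σu)² = 3628 − 3481 = 147; nΣv² − (Σv)² = 12784 − 11236 = 1548
r = 330 / √(147 × 1548) = 330 / 477.0283 ≈ 0.692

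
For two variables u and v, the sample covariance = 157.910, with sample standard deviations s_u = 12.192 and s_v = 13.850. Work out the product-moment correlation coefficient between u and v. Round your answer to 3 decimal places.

0.935

r = Cov(u,v) / (s_u · s_v) = 157.910 / (12.192 × 13.850)
  = 157.910 / 168.8592 ≈ 0.935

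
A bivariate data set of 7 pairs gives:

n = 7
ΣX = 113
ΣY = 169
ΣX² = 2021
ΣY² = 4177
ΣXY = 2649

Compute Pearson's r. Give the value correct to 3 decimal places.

-0.573

r = (nΣXY − ΣXΣY) / √[(nΣX² − (ΣX)²)(nΣY² − (ΣY)²)]
Numerator: 7×2649 − 113×169 = -554
Denominator: √[(14147 − 12769)(29239 − 28561)] = √[1378 × 678] = 966.5837
r = -554 / 966.5837 ≈ -0.573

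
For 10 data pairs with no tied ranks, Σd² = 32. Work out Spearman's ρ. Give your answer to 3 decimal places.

0.806

ρ = 1 − 6Σd² / [n(n²−1)] = 1 − 6×32 / (10×99)
  = 1 − 192/990 = 1 − 0.1939 ≈ 0.806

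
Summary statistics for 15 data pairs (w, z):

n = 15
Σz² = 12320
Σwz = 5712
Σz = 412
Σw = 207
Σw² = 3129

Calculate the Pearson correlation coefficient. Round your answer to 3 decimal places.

0.050

r = (nΣwz − ΣwΣz) / √[(nΣw² − (Σw)²)(nΣz² − (Σz)²)]
Numerator: 15×5712 − 207×412 = 396
Denominator: √[(46935 − 42849)(184800 − 169744)] = √[4086 × 15056] = 7843.3931
r = 396 / 7843.3931 ≈ 0.050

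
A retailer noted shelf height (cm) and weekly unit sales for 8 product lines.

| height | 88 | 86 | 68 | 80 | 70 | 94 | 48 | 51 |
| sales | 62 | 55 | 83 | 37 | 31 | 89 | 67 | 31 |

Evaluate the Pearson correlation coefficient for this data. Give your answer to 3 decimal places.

0.316

n = 8, Σx = 585, Σy = 455, Σx² = 44805, Σy² = 29459, Σxy = 34123
nΣxy − ΣxΣy = 272984 − 266175 = 6809
nΣx² − (Σx)² = 358440 − 342225 = 16215; nΣy² − (Σy)² = 235672 − 207025 = 28647
r = 6809 / √(16215 × 28647) = 6809 / 21552.5197 ≈ 0.316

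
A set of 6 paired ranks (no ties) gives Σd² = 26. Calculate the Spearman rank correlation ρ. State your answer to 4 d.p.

0.2571

ρ = 1 − 6Σd² / [n(n²−1)] = 1 − 6×26 / (6×35)
  = 1 − 156/210 = 1 − 0.74286 ≈ 0.2571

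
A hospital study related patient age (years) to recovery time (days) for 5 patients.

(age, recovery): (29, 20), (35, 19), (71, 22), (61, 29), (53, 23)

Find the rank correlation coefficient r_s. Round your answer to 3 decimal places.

Rank age: 1, 2, 5, 4, 3
Rank recovery: 2, 1, 3, 5, 4
d = rank(age) − rank(recovery): -1, 1, 2, -1, -1; Σd² = 8
ρ = 1 − 6Σd² / [n(n²−1)] = 1 − 6×8 / (5×24) = 1 − 48/120 ≈ 0.600

0.600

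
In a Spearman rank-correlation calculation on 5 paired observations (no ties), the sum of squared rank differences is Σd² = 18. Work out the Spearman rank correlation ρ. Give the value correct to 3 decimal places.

ρ = 1 − 6Σd² / [n(n²−1)] = 1 − 6×18 / (5×24)
  = 1 − 108/120 = 1 − 0.9000 ≈ 0.100

0.100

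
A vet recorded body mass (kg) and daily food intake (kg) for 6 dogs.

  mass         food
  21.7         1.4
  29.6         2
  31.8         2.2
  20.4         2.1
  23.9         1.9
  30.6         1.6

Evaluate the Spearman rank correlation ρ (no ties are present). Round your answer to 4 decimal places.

0.2571

Rank mass: 2, 4, 6, 1, 3, 5
Rank food: 1, 4, 6, 5, 3, 2
d = rank(mass) − rank(food): 1, 0, 0, -4, 0, 3; Σd² = 26
ρ = 1 − 6Σd² / [n(n²−1)] = 1 − 6×26 / (6×35) = 1 − 156/210 ≈ 0.2571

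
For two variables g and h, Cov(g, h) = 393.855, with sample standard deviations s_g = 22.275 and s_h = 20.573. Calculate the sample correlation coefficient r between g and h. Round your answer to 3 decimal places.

0.859

r = Cov(g,h) / (s_g · s_h) = 393.855 / (22.275 × 20.573)
  = 393.855 / 458.2636 ≈ 0.859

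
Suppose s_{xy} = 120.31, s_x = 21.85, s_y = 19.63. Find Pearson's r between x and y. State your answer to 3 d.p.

0.280

r = Cov(x,y) / (s_x · s_y) = 120.31 / (21.85 × 19.63)
  = 120.31 / 428.9155 ≈ 0.280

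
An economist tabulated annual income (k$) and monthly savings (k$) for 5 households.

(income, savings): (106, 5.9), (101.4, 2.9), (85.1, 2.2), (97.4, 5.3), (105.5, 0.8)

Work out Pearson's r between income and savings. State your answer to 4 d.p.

n = 5, Σx = 495.4, Σy = 17.1, Σx² = 49376.98, Σy² = 76.79, Σxy = 1707.3
nΣxy − ΣxΣy = 8536.5 − 8471.34 = 65.16
nΣx² − (Σx)² = 246884.9 − 245421.16 = 1463.74; nΣy² − (Σy)² = 383.95 − 292.41 = 91.54
r = 65.16 / √(1463.74 × 91.54) = 65.16 / 366.0475 ≈ 0.1780

0.1780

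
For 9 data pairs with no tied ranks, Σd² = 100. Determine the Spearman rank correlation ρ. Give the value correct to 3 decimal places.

ρ = 1 − 6Σd² / [n(n²−1)] = 1 − 6×100 / (9×80)
  = 1 − 600/720 = 1 − 0.8333 ≈ 0.167

0.167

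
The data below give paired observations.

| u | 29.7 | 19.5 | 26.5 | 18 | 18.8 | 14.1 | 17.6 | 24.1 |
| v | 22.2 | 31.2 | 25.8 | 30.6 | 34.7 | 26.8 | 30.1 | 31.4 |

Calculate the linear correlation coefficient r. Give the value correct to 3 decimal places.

-0.547

n = 8, Σu = 168.3, Σv = 232.8, Σu² = 3731.41, Σv² = 6882.58, Σuv = 4818.98
nΣuv − ΣuΣv = 38551.84 − 39180.24 = -628.4
nΣu² − (Σu)² = 29851.28 − 28324.89 = 1526.39; nΣv² − (Σv)² = 55060.64 − 54195.84 = 864.8
r = -628.4 / √(1526.39 × 864.8) = -628.4 / 1148.9221 ≈ -0.547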